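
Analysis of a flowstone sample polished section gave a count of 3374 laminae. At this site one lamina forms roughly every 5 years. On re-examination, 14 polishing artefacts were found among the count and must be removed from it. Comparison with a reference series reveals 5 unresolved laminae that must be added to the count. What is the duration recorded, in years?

16825 years

True lamina count = 3374 − 14 + 5 = 3365.
3365 laminae at 5 years each span 3365 × 5 = 16825 years.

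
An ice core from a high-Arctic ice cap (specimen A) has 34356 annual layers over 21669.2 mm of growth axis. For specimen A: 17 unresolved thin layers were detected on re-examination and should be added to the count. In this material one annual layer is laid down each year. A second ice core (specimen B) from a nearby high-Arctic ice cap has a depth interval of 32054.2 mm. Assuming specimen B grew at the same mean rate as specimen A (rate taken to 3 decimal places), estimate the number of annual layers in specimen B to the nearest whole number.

Specimen A: true annual layer count = 34356 + 17 = 34373.
A: Extension rate ≈ 21669.2 / 34373 = 0.630 mm/yr.
For B, 32054.2 / 0.630 = 50879.68 years ≈ 50880 annual layers.

50880 annual layers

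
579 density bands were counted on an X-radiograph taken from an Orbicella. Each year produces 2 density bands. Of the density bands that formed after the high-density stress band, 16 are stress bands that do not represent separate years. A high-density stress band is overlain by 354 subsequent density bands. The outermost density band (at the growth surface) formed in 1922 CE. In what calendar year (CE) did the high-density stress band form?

1753 CE

There are 354 density bands younger than the high-density stress band.
Removing the 16 false density bands leaves 354 − 16 = 338 true density bands beyond the high-density stress band.
With 2 density bands per year, 338 / 2 = 169 years.
1922 − 169 = 1753 CE.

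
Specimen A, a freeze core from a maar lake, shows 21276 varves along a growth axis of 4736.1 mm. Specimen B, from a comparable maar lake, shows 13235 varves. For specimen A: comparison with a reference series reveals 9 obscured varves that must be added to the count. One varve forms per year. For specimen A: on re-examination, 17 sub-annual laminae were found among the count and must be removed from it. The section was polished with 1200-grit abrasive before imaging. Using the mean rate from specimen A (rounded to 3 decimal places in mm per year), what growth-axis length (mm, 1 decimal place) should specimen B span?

2951.4 mm

Specimen A: after corrections the count is 21276 − 17 + 9 = 21268 varves.
A: Mean rate = 4736.1 mm / 21268 years ≈ 0.223 mm per year.
B's length ≈ 0.223 × 13235 = 2951.4 mm.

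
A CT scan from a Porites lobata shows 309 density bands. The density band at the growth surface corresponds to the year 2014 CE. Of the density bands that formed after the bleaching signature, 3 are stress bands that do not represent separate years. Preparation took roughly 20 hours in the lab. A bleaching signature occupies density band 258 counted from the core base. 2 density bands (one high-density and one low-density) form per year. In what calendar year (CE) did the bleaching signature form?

1990 CE

The bleaching signature sits at density band 258 from the core base, so 309 − 258 = 51 density bands formed after it.
Removing the 3 false density bands leaves 51 − 3 = 48 true density bands beyond the bleaching signature.
Dividing by 2 density bands per year: 48 / 2 = 24 years.
The density band at the growth surface is 2014 CE, so the bleaching signature dates to 2014 − 24 = 1990 CE.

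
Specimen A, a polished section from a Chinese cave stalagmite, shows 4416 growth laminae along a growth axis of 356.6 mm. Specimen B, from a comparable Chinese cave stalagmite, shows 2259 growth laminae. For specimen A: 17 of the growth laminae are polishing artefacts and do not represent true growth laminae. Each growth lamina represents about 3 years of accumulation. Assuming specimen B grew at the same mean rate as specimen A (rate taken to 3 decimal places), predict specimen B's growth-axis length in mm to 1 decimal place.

Specimen A: adjusted count: 4416 − 17 = 4399 growth laminae.
Specimen A: 4399 growth laminae at 3 years each span 4399 × 3 = 13197 years.
A: Extension rate ≈ 356.6 / 13197 = 0.027 mm per year.
Specimen B: at 3 years per growth lamina, 2259 × 3 = 6777 years. Length of B = 0.027 × 6777 = 183.0 mm.

183.0 mm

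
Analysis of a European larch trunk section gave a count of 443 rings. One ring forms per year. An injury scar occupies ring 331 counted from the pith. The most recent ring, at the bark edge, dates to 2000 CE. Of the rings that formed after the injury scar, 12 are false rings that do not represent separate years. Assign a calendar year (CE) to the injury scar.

443 − 331 = 112 rings lie beyond the injury scar toward the bark edge.
Excluding 12 false rings: 112 − 12 = 100.
The ring at the bark edge is 2000 CE, so the injury scar dates to 2000 − 100 = 1900 CE.

1900 CE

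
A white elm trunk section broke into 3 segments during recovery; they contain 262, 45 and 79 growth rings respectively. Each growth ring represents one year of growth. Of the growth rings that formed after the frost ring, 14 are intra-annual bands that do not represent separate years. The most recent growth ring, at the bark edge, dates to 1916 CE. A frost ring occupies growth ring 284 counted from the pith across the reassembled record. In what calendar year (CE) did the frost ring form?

1828 CE

Total growth rings = 262 + 45 + 79 = 386.
Between growth ring 284 and the bark edge there are 386 − 284 = 102 growth rings.
102 − 14 false = 88 true growth rings after the frost ring.
Counting back 88 years from 1916 CE places the frost ring in 1916 − 88 = 1828 CE.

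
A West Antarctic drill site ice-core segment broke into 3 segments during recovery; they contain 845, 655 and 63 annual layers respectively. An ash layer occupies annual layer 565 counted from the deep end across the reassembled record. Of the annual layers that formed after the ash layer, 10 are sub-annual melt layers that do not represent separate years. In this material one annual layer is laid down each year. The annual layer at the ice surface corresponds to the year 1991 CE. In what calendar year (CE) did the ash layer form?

Total annual layers = 845 + 655 + 63 = 1563.
1563 − 565 = 998 annual layers lie beyond the ash layer toward the ice surface.
998 − 10 false = 988 true annual layers after the ash layer.
1991 − 988 = 1003 CE.

1003 CE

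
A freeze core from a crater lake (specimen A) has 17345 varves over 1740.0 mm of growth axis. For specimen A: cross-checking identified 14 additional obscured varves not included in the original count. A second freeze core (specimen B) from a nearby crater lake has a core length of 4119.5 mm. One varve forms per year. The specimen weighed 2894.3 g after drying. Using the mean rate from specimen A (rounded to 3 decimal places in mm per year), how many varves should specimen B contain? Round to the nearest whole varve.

41195 varves

Specimen A: correcting the raw count gives 17345 + 14 = 17359 true varves.
A: Extension rate ≈ 1740.0 / 17359 = 0.100 mm/yr.
For B, 4119.5 / 0.100 = 41195.00 years ≈ 41195 varves.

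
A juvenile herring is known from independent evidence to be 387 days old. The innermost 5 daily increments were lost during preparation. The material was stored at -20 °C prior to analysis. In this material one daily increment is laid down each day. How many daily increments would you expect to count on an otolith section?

At one daily increment per day, 387 days correspond to 387 daily increments.
Subtracting the 5 daily increments not captured gives 387 − 5 = 382 daily increments in the record.

382 daily increments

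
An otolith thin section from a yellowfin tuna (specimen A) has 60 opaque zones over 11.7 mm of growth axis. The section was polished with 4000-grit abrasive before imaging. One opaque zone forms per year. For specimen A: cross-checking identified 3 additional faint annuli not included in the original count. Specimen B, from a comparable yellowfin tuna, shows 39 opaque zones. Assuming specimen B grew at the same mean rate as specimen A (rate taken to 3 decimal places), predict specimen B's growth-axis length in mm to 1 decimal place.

Specimen A: after corrections the count is 60 + 3 = 63 opaque zones.
A: Mean rate = 11.7 mm / 63 years ≈ 0.186 mm/year.
Length of B = 0.186 × 39 = 7.3 mm.

7.3 mm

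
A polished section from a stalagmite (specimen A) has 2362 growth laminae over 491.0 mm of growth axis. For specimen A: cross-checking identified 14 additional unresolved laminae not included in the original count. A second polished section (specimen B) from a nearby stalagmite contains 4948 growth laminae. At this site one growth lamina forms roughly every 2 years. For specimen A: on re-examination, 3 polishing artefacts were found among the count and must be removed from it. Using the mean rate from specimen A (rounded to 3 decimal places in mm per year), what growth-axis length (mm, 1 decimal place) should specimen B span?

Specimen A: true growth lamina count = 2362 − 3 + 14 = 2373.
Specimen A: multiplying by 2 years per growth lamina: 2373 × 2 = 4746 years.
A: Mean rate = 491.0 mm / 4746 years ≈ 0.103 mm/yr.
Specimen B: multiplying by 2 years per growth lamina: 4948 × 2 = 9896 years. B's length ≈ 0.103 × 9896 = 1019.3 mm.

1019.3 mm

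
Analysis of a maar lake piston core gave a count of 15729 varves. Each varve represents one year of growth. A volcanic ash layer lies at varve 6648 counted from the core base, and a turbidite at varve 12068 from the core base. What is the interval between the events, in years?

The two markers are separated by 12068 − 6648 = 5420 varves.
One varve per year makes the interval 5420 years.

5420 yr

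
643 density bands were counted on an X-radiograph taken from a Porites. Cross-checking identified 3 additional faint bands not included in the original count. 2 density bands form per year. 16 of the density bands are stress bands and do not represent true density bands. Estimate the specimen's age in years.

315 years

True density band count = 643 − 16 + 3 = 630.
630 density bands at 2 per year is 630 / 2 = 315 years.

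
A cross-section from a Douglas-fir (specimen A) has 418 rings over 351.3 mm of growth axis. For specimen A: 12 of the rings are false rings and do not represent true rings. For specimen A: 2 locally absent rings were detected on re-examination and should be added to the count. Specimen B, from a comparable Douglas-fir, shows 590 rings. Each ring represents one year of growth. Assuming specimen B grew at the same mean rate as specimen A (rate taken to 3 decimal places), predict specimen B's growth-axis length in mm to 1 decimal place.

Specimen A: adjusted count: 418 − 12 + 2 = 408 rings.
A: Extension rate ≈ 351.3 / 408 = 0.861 mm per year.
For B, 0.861 mm/year × 590 years = 508.0 mm.

508.0 mm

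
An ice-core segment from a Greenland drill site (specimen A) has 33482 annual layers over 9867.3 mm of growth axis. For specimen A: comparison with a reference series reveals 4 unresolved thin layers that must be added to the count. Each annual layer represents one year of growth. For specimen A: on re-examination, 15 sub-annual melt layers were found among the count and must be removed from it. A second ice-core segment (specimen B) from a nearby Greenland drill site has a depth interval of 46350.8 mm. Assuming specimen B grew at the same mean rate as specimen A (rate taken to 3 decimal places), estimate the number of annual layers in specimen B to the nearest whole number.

157121 annual layers

Specimen A: after corrections the count is 33482 − 15 + 4 = 33471 annual layers.
A: Mean rate = 9867.3 mm / 33471 years ≈ 0.295 mm/year.
Specimen B: 46350.8 mm / 0.295 mm per year = 157121.36 years ≈ 157121 annual layers.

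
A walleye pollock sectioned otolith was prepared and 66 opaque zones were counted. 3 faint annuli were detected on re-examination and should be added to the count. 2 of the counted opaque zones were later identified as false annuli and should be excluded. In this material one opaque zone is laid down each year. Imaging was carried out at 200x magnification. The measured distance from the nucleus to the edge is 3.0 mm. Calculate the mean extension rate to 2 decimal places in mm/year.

Adjusted count: 66 − 2 + 3 = 67 opaque zones.
Extension rate ≈ 3.0 / 67 = 0.04 mm/year.

0.04 mm/year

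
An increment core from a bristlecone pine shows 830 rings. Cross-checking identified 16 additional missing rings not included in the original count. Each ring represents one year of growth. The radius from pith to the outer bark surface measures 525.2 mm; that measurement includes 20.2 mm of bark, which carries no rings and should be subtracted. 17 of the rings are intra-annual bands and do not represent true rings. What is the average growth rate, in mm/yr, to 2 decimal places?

True ring count = 830 − 17 + 16 = 829.
Removing the 20.2 mm offcut leaves 525.2 − 20.2 = 505.0 mm.
505.0 mm over 829 years gives 505.0 / 829 ≈ 0.61 mm/yr.

0.61 mm/yr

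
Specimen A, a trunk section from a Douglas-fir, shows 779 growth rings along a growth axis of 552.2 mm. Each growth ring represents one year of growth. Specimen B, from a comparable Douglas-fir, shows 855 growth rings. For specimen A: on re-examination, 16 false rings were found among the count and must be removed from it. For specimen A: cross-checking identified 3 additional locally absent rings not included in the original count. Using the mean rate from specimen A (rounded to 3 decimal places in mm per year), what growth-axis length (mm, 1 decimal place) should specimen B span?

Specimen A: after corrections the count is 779 − 16 + 3 = 766 growth rings.
A: 552.2 mm over 766 years gives 552.2 / 766 ≈ 0.721 mm/year.
Length of B = 0.721 × 855 = 616.5 mm.

616.5 mm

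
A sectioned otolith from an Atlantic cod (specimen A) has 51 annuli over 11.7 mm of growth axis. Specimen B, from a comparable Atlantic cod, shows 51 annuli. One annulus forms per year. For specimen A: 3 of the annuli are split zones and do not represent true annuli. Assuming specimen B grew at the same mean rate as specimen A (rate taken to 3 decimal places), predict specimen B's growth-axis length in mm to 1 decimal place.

12.4 mm

Specimen A: true annulus count = 51 − 3 = 48.
A: Mean rate = 11.7 mm / 48 years ≈ 0.244 mm/year.
B's length ≈ 0.244 × 51 = 12.4 mm.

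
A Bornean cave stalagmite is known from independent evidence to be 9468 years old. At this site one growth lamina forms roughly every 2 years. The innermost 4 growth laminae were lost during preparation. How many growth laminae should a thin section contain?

Expected growth laminae: 9468 / 2 = 4734.
4734 − 4 missed = 4730 growth laminae expected in the prepared section.

4730 growth laminae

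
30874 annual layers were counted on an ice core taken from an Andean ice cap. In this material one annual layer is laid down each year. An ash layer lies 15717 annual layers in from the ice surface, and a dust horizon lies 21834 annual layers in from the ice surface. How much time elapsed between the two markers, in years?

Separation: 21834 − 15717 = 6117 annual layers.
One annual layer per year makes the interval 6117 years.

6117 years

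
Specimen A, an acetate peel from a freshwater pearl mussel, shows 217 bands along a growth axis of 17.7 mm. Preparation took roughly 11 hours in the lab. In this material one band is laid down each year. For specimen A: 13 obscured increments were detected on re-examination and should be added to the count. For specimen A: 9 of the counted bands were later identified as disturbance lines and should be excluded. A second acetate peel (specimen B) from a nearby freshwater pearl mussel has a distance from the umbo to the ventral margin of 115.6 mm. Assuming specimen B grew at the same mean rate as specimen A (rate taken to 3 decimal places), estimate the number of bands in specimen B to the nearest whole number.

1445 bands

Specimen A: correcting the raw count gives 217 − 9 + 13 = 221 true bands.
A: 17.7 mm over 221 years gives 17.7 / 221 ≈ 0.080 mm per year.
B spans 115.6 / 0.080 = 1445.00 years ≈ 1445 bands.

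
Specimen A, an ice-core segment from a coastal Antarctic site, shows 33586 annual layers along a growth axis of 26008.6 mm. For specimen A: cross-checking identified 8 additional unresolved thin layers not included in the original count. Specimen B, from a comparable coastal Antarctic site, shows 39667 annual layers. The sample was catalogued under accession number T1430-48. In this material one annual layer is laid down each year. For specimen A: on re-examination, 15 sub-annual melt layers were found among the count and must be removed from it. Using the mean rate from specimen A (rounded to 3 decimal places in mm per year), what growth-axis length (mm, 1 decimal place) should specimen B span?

30741.9 mm

Specimen A: true annual layer count = 33586 − 15 + 8 = 33579.
A: 26008.6 mm over 33579 years gives 26008.6 / 33579 ≈ 0.775 mm per year.
B's length ≈ 0.775 × 39667 = 30741.9 mm.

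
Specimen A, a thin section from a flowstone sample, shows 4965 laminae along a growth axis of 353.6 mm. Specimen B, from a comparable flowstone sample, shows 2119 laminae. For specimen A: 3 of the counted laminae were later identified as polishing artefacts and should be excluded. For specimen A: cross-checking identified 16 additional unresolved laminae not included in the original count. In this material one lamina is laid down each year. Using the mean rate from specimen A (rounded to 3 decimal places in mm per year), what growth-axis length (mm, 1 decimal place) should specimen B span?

Specimen A: correcting the raw count gives 4965 − 3 + 16 = 4978 true laminae.
A: Mean rate = 353.6 mm / 4978 years ≈ 0.071 mm per year.
For B, 0.071 mm/year × 2119 years = 150.4 mm.

150.4 mm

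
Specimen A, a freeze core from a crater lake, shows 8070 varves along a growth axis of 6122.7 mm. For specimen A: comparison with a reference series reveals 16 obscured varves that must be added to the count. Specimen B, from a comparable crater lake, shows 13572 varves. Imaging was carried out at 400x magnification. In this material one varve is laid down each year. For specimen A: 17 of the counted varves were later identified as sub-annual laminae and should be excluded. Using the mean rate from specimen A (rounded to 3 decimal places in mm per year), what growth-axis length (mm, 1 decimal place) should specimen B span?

10301.1 mm

Specimen A: adjusted count: 8070 − 17 + 16 = 8069 varves.
A: 6122.7 mm over 8069 years gives 6122.7 / 8069 ≈ 0.759 mm/year.
For B, 0.759 mm/year × 13572 years = 10301.1 mm.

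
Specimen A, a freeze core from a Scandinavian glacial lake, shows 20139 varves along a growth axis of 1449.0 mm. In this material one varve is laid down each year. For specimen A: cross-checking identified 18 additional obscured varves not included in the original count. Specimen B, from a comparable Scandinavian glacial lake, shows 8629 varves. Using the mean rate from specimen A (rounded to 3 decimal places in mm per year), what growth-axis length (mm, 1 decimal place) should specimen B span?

621.3 mm

Specimen A: adjusted count: 20139 + 18 = 20157 varves.
A: Mean rate = 1449.0 mm / 20157 years ≈ 0.072 mm/yr.
B's length ≈ 0.072 × 8629 = 621.3 mm.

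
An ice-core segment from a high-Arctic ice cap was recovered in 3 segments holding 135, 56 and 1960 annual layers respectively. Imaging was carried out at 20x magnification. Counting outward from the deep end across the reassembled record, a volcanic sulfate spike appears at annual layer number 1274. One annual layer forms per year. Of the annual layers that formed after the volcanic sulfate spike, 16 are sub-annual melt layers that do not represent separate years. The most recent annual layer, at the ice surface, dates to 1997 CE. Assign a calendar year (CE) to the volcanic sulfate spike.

1136 CE

Total annual layers = 135 + 56 + 1960 = 2151.
2151 − 1274 = 877 annual layers lie beyond the volcanic sulfate spike toward the ice surface.
Excluding 16 false annual layers: 877 − 16 = 861.
The annual layer at the ice surface is 1997 CE, so the volcanic sulfate spike dates to 1997 − 861 = 1136 CE.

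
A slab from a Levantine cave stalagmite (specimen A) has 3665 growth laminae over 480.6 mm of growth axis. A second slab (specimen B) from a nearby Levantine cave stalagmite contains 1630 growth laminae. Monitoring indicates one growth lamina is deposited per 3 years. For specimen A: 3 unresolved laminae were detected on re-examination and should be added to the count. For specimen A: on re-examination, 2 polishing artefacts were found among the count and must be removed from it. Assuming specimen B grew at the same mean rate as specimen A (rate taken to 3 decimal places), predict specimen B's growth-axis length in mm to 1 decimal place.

215.2 mm

Specimen A: true growth lamina count = 3665 − 2 + 3 = 3666.
Specimen A: at 3 years per growth lamina, 3666 × 3 = 10998 years.
A: Extension rate ≈ 480.6 / 10998 = 0.044 mm/yr.
Specimen B: multiplying by 3 years per growth lamina: 1630 × 3 = 4890 years. B's length ≈ 0.044 × 4890 = 215.2 mm.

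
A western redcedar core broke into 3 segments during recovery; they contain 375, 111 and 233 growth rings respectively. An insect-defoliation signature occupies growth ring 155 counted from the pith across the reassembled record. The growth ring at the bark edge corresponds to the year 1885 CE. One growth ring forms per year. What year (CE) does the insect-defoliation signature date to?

1321 CE

Total growth rings = 375 + 111 + 233 = 719.
Between growth ring 155 and the bark edge there are 719 − 155 = 564 growth rings.
The growth ring at the bark edge is 1885 CE, so the insect-defoliation signature dates to 1885 − 564 = 1321 CE.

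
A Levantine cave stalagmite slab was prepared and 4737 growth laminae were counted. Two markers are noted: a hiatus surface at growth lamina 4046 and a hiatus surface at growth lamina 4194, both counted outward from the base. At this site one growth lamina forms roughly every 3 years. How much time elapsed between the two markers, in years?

Separation: 4194 − 4046 = 148 growth laminae.
Multiplying by 3 years per growth lamina: 148 × 3 = 444 years.

444 years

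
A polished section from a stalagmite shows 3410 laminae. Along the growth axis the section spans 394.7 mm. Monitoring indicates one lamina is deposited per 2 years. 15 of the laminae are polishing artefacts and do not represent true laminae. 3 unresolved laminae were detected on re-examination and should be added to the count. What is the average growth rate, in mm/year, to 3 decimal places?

0.058 mm/year

After corrections the count is 3410 − 15 + 3 = 3398 laminae.
3398 laminae at 2 years each span 3398 × 2 = 6796 years.
Mean rate = 394.7 mm / 6796 years ≈ 0.058 mm/year.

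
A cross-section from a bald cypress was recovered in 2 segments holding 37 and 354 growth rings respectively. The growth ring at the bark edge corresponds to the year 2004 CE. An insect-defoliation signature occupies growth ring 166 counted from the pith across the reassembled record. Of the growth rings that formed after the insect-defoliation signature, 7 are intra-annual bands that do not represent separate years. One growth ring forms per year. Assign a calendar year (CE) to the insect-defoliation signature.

1786 CE

Total growth rings = 37 + 354 = 391.
391 − 166 = 225 growth rings lie beyond the insect-defoliation signature toward the bark edge.
Removing the 7 false growth rings leaves 225 − 7 = 218 true growth rings beyond the insect-defoliation signature.
The growth ring at the bark edge is 2004 CE, so the insect-defoliation signature dates to 2004 − 218 = 1786 CE.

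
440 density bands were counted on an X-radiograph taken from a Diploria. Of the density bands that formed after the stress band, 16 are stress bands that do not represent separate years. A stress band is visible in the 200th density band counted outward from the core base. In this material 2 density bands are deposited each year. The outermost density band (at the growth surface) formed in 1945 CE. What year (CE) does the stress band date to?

Between density band 200 and the growth surface there are 440 − 200 = 240 density bands.
Excluding 16 false density bands: 240 − 16 = 224.
With 2 density bands per year, 224 / 2 = 112 years.
Counting back 112 years from 1945 CE places the stress band in 1945 − 112 = 1833 CE.

1833 CE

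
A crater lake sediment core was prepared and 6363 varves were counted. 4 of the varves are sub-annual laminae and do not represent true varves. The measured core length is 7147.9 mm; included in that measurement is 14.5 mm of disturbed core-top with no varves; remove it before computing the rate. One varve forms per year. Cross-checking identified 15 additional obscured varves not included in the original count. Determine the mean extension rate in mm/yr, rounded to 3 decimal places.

Correcting the raw count gives 6363 − 4 + 15 = 6374 true varves.
The growth record spans 7147.9 − 14.5 = 7133.4 mm.
Mean rate = 7133.4 mm / 6374 years ≈ 1.119 mm/yr.

1.119 mm/yr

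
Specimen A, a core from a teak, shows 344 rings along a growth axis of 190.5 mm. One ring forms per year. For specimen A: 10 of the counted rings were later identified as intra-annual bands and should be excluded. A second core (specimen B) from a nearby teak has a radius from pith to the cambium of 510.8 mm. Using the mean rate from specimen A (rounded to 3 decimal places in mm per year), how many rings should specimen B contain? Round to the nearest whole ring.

896 rings

Specimen A: adjusted count: 344 − 10 = 334 rings.
A: 190.5 mm over 334 years gives 190.5 / 334 ≈ 0.570 mm/year.
Specimen B: 510.8 mm / 0.570 mm per year = 896.14 years ≈ 896 rings.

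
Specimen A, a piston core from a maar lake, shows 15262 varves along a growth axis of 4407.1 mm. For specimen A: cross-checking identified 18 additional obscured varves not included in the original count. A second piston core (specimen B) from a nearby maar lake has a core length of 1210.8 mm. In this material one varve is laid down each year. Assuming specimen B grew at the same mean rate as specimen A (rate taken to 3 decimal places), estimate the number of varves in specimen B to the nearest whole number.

4204 varves

Specimen A: correcting the raw count gives 15262 + 18 = 15280 true varves.
A: Mean rate = 4407.1 mm / 15280 years ≈ 0.288 mm/year.
B spans 1210.8 / 0.288 = 4204.17 years ≈ 4204 varves.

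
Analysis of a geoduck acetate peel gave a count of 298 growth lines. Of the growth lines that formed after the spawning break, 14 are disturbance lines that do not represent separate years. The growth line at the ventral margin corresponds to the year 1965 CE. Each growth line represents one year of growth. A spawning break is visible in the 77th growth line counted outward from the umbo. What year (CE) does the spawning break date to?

1758 CE

298 − 77 = 221 growth lines lie beyond the spawning break toward the ventral margin.
Removing the 14 false growth lines leaves 221 − 14 = 207 true growth lines beyond the spawning break.
The growth line at the ventral margin is 1965 CE, so the spawning break dates to 1965 − 207 = 1758 CE.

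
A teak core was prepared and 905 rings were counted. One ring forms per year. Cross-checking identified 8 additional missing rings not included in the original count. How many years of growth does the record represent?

913 yr

After corrections the count is 905 + 8 = 913 rings.
One ring per year makes the duration 913 years.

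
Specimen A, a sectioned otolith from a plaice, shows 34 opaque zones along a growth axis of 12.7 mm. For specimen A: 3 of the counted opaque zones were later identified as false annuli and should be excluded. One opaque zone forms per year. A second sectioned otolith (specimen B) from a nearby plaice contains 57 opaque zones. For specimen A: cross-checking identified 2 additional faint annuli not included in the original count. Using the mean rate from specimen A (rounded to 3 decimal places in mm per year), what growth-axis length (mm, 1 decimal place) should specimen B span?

Specimen A: adjusted count: 34 − 3 + 2 = 33 opaque zones.
A: Extension rate ≈ 12.7 / 33 = 0.385 mm/yr.
Length of B = 0.385 × 57 = 21.9 mm.

21.9 mm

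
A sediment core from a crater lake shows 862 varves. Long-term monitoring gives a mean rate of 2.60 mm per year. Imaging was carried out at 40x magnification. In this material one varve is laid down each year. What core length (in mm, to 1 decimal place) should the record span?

2241.2 mm

862 years of growth are recorded.
862 years at 2.60 mm/year gives 2.60 × 862 = 2241.2 mm.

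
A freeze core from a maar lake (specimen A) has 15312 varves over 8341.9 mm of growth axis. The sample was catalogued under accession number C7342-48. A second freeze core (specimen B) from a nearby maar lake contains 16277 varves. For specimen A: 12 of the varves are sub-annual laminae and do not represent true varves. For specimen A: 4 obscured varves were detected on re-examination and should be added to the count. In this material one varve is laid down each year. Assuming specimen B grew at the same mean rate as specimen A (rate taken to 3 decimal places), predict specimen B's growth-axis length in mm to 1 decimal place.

Specimen A: adjusted count: 15312 − 12 + 4 = 15304 varves.
A: 8341.9 mm over 15304 years gives 8341.9 / 15304 ≈ 0.545 mm/year.
Length of B = 0.545 × 16277 = 8871.0 mm.

8871.0 mm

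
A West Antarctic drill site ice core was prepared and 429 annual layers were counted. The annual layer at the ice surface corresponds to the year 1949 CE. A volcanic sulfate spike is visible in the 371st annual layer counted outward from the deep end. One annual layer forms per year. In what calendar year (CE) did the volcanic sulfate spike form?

1891 CE

429 − 371 = 58 annual layers lie beyond the volcanic sulfate spike toward the ice surface.
1949 − 58 = 1891 CE.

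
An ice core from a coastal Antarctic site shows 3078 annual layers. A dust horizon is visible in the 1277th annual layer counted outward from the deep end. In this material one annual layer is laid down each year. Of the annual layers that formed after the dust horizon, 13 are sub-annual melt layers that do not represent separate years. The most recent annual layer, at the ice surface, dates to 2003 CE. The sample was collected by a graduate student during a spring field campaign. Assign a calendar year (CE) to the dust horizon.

215 CE

3078 − 1277 = 1801 annual layers lie beyond the dust horizon toward the ice surface.
Excluding 13 false annual layers: 1801 − 13 = 1788.
The annual layer at the ice surface is 2003 CE, so the dust horizon dates to 2003 − 1788 = 215 CE.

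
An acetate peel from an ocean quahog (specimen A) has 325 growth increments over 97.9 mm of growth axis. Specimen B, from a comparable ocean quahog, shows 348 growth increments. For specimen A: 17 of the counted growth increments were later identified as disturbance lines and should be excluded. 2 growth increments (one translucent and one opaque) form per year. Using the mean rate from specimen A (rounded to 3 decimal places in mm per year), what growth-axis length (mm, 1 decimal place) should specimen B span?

110.7 mm

Specimen A: adjusted count: 325 − 17 = 308 growth increments.
Specimen A: dividing by 2 growth increments per year: 308 / 2 = 154 years.
A: Extension rate ≈ 97.9 / 154 = 0.636 mm/yr.
Specimen B: with 2 growth increments per year, 348 / 2 = 174 years. B's length ≈ 0.636 × 174 = 110.7 mm.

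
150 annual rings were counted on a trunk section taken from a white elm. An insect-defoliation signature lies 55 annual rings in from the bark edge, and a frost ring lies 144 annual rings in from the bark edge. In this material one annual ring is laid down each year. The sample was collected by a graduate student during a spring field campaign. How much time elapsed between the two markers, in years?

89 years

The two markers are separated by 144 − 55 = 89 annual rings.
One annual ring per year makes the interval 89 years.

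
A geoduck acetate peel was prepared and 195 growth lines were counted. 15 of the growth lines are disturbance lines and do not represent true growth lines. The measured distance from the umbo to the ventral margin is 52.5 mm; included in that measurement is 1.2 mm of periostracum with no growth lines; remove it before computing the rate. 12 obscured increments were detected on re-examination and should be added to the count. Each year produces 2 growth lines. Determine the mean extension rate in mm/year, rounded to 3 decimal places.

After corrections the count is 195 − 15 + 12 = 192 growth lines.
With 2 growth lines per year, 192 / 2 = 96 years.
The growth record spans 52.5 − 1.2 = 51.3 mm.
Extension rate ≈ 51.3 / 96 = 0.534 mm/year.

0.534 mm/year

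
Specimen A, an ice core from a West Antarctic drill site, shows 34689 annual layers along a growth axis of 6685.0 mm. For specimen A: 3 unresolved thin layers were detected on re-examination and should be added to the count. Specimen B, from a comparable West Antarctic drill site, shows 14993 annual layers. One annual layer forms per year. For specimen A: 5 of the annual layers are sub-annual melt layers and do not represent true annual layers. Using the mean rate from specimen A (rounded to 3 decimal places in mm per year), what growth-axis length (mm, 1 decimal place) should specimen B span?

2893.6 mm

Specimen A: after corrections the count is 34689 − 5 + 3 = 34687 annual layers.
A: Extension rate ≈ 6685.0 / 34687 = 0.193 mm/yr.
Length of B = 0.193 × 14993 = 2893.6 mm.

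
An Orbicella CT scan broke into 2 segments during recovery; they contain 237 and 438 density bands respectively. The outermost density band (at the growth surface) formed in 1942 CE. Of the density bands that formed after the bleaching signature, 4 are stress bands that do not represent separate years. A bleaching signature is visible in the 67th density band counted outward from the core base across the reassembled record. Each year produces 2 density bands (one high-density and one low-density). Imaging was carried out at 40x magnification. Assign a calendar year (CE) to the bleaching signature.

1640 CE

Total density bands = 237 + 438 = 675.
Between density band 67 and the growth surface there are 675 − 67 = 608 density bands.
Excluding 4 false density bands: 608 − 4 = 604.
604 density bands at 2 per year is 604 / 2 = 302 years.
1942 − 302 = 1640 CE.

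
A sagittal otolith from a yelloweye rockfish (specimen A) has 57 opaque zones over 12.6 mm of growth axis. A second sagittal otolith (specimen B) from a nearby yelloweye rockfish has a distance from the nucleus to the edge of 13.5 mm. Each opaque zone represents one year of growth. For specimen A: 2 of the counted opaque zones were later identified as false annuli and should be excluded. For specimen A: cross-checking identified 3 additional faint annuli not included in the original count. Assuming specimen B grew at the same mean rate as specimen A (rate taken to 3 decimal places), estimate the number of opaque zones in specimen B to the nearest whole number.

Specimen A: adjusted count: 57 − 2 + 3 = 58 opaque zones.
A: Extension rate ≈ 12.6 / 58 = 0.217 mm/year.
B spans 13.5 / 0.217 = 62.21 years ≈ 62 opaque zones.

62 opaque zones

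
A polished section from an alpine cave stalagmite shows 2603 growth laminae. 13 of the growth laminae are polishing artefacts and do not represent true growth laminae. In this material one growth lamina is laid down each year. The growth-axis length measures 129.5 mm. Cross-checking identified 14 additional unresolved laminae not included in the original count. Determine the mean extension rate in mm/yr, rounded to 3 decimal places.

True growth lamina count = 2603 − 13 + 14 = 2604.
Extension rate ≈ 129.5 / 2604 = 0.050 mm/yr.

0.050 mm/yr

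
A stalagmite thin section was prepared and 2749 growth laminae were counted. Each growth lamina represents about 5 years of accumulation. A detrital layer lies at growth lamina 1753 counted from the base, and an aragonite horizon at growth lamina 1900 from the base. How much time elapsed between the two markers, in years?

1900 − 1753 = 147 growth laminae lie between the two events.
147 growth laminae at 5 years each span 147 × 5 = 735 years.

735 years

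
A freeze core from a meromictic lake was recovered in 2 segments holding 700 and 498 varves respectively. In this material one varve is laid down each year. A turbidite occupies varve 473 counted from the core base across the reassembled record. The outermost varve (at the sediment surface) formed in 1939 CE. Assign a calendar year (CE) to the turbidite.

Total varves = 700 + 498 = 1198.
1198 − 473 = 725 varves lie beyond the turbidite toward the sediment surface.
Counting back 725 years from 1939 CE places the turbidite in 1939 − 725 = 1214 CE.

1214 CE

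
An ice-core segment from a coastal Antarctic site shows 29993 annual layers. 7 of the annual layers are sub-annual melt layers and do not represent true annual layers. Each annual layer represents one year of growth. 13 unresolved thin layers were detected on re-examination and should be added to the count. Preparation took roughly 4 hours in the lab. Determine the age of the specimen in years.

Correcting the raw count gives 29993 − 7 + 13 = 29999 true annual layers.
At one annual layer per year, that is 29999 years.

29999 yr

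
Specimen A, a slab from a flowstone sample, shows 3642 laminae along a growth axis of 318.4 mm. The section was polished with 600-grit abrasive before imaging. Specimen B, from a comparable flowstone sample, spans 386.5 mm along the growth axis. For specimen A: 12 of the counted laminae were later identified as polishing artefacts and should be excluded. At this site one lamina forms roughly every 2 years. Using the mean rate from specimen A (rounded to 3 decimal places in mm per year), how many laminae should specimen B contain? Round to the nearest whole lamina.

Specimen A: true lamina count = 3642 − 12 = 3630.
Specimen A: multiplying by 2 years per lamina: 3630 × 2 = 7260 years.
A: 318.4 mm over 7260 years gives 318.4 / 7260 ≈ 0.044 mm/year.
Specimen B: 386.5 mm / 0.044 mm per year = 8784.09 years; at 2 years per lamina that is 8784.09 / 2 ≈ 4392 laminae.

4392 laminae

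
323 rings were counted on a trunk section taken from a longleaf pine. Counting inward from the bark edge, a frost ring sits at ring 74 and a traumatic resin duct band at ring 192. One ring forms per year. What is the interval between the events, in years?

Separation: 192 − 74 = 118 rings.
That is 118 years at one ring per year.

118 yr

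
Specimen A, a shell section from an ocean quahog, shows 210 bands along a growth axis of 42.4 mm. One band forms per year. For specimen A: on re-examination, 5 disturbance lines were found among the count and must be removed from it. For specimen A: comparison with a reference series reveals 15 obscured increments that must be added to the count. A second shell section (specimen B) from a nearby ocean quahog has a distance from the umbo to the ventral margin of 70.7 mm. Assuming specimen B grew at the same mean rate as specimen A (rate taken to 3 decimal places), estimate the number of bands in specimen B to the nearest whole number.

366 bands

Specimen A: adjusted count: 210 − 5 + 15 = 220 bands.
A: 42.4 mm over 220 years gives 42.4 / 220 ≈ 0.193 mm per year.
For B, 70.7 / 0.193 = 366.32 years ≈ 366 bands.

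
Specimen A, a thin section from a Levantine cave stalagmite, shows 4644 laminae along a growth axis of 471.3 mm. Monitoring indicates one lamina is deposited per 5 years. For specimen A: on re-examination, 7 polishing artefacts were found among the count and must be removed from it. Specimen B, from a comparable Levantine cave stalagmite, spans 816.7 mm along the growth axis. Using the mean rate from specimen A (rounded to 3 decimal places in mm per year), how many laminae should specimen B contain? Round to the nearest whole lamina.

Specimen A: correcting the raw count gives 4644 − 7 = 4637 true laminae.
Specimen A: at 5 years per lamina, 4637 × 5 = 23185 years.
A: 471.3 mm over 23185 years gives 471.3 / 23185 ≈ 0.020 mm/year.
For B, 816.7 / 0.020 = 40835.00 years; at 5 years per lamina that is 40835.00 / 5 ≈ 8167 laminae.

8167 laminae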